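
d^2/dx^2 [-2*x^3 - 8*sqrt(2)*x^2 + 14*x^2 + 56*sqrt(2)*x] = -12*x - 16*sqrt(2) + 28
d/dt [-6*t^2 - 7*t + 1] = -12*t - 7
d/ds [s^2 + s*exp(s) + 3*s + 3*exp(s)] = s*exp(s) + 2*s + 4*exp(s) + 3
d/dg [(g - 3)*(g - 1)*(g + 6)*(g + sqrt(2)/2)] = 4*g^3 + 3*sqrt(2)*g^2/2 + 6*g^2 - 42*g + 2*sqrt(2)*g - 21*sqrt(2)/2 + 18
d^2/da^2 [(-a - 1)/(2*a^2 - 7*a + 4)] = 2*(-(a + 1)*(4*a - 7)^2 + (6*a - 5)*(2*a^2 - 7*a + 4))/(2*a^2 - 7*a + 4)^3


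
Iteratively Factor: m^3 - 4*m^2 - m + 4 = (m - 1)*(m^2 - 3*m - 4) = (m - 1)*(m + 1)*(m - 4)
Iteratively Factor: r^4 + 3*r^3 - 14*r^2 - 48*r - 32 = (r + 2)*(r^3 + r^2 - 16*r - 16) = (r + 2)*(r + 4)*(r^2 - 3*r - 4) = (r - 4)*(r + 2)*(r + 4)*(r + 1)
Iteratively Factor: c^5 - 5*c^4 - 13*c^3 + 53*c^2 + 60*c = (c)*(c^4 - 5*c^3 - 13*c^2 + 53*c + 60) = c*(c - 4)*(c^3 - c^2 - 17*c - 15) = c*(c - 4)*(c + 3)*(c^2 - 4*c - 5) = c*(c - 5)*(c - 4)*(c + 3)*(c + 1)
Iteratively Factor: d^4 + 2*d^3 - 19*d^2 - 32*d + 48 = (d - 1)*(d^3 + 3*d^2 - 16*d - 48) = (d - 4)*(d - 1)*(d^2 + 7*d + 12) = (d - 4)*(d - 1)*(d + 4)*(d + 3)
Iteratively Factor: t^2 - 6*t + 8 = (t - 4)*(t - 2)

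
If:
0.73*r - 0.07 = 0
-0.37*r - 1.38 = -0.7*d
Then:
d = 2.02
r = 0.10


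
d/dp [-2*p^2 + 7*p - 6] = 7 - 4*p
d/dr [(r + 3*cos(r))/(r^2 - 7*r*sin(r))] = (-3*r^2*sin(r) + 7*r^2*cos(r) - r^2 - 6*r*cos(r) + 21*r + 21*sin(2*r)/2)/(r^2*(r - 7*sin(r))^2)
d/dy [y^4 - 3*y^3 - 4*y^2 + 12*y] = 4*y^3 - 9*y^2 - 8*y + 12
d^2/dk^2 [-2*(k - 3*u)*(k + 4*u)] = -4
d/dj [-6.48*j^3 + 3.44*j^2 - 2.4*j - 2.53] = -19.44*j^2 + 6.88*j - 2.4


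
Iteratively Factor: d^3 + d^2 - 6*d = (d + 3)*(d^2 - 2*d) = (d - 2)*(d + 3)*(d)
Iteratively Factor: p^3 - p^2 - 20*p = (p - 5)*(p^2 + 4*p) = p*(p - 5)*(p + 4)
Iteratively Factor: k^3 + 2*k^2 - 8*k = (k + 4)*(k^2 - 2*k) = (k - 2)*(k + 4)*(k)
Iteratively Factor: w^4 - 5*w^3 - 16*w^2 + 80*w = (w + 4)*(w^3 - 9*w^2 + 20*w) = w*(w + 4)*(w^2 - 9*w + 20) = w*(w - 4)*(w + 4)*(w - 5)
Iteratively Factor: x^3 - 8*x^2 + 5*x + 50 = (x + 2)*(x^2 - 10*x + 25) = (x - 5)*(x + 2)*(x - 5)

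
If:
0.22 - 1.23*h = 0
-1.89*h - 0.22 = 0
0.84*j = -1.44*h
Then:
No Solution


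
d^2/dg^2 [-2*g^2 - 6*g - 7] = -4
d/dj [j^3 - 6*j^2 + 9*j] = 3*j^2 - 12*j + 9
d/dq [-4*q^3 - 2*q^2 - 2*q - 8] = -12*q^2 - 4*q - 2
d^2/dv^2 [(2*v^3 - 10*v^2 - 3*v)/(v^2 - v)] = -22/(v^3 - 3*v^2 + 3*v - 1)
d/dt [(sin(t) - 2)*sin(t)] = 2*(sin(t) - 1)*cos(t)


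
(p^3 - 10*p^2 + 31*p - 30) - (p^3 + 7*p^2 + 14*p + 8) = -17*p^2 + 17*p - 38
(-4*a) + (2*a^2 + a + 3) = 2*a^2 - 3*a + 3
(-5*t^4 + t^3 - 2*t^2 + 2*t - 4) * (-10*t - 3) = 50*t^5 + 5*t^4 + 17*t^3 - 14*t^2 + 34*t + 12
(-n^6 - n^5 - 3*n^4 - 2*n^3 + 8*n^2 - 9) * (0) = 0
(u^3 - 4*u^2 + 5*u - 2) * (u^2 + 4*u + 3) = u^5 - 8*u^3 + 6*u^2 + 7*u - 6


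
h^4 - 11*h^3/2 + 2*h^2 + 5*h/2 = h*(h - 5)*(h - 1)*(h + 1/2)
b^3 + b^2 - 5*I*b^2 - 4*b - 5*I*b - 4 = (b + 1)*(b - 4*I)*(b - I)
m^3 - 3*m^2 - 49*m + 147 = (m - 7)*(m - 3)*(m + 7)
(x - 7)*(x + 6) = x^2 - x - 42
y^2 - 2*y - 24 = (y - 6)*(y + 4)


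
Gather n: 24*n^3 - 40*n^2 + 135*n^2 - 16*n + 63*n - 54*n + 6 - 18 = 24*n^3 + 95*n^2 - 7*n - 12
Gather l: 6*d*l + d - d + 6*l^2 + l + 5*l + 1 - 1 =6*l^2 + l*(6*d + 6)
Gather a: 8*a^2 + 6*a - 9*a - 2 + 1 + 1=8*a^2 - 3*a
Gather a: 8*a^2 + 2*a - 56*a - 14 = 8*a^2 - 54*a - 14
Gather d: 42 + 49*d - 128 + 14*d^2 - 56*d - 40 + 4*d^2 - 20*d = 18*d^2 - 27*d - 126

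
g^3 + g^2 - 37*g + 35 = (g - 5)*(g - 1)*(g + 7)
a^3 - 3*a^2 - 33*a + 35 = (a - 7)*(a - 1)*(a + 5)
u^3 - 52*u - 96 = (u - 8)*(u + 2)*(u + 6)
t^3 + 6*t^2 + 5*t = t*(t + 1)*(t + 5)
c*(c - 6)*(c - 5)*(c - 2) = c^4 - 13*c^3 + 52*c^2 - 60*c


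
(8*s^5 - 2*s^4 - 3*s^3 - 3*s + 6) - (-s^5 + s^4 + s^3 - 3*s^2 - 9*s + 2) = 9*s^5 - 3*s^4 - 4*s^3 + 3*s^2 + 6*s + 4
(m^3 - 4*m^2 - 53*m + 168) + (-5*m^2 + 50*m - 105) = m^3 - 9*m^2 - 3*m + 63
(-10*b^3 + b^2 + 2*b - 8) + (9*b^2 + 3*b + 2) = -10*b^3 + 10*b^2 + 5*b - 6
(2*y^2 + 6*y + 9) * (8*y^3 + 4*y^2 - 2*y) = 16*y^5 + 56*y^4 + 92*y^3 + 24*y^2 - 18*y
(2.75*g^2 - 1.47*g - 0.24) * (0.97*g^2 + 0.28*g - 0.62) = 2.6675*g^4 - 0.6559*g^3 - 2.3494*g^2 + 0.8442*g + 0.1488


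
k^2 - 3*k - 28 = (k - 7)*(k + 4)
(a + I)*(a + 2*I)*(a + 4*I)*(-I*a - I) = -I*a^4 + 7*a^3 - I*a^3 + 7*a^2 + 14*I*a^2 - 8*a + 14*I*a - 8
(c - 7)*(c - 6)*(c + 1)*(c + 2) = c^4 - 10*c^3 + 5*c^2 + 100*c + 84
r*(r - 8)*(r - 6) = r^3 - 14*r^2 + 48*r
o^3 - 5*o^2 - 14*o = o*(o - 7)*(o + 2)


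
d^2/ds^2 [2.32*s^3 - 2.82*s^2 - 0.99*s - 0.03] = 13.92*s - 5.64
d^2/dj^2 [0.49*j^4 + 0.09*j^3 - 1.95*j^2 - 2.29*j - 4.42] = 5.88*j^2 + 0.54*j - 3.9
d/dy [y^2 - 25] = 2*y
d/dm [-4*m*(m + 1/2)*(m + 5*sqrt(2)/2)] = -12*m^2 - 20*sqrt(2)*m - 4*m - 5*sqrt(2)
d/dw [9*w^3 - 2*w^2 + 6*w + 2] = 27*w^2 - 4*w + 6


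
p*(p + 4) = p^2 + 4*p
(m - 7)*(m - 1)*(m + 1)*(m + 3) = m^4 - 4*m^3 - 22*m^2 + 4*m + 21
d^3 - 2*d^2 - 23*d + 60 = (d - 4)*(d - 3)*(d + 5)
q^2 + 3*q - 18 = (q - 3)*(q + 6)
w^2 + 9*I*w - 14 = (w + 2*I)*(w + 7*I)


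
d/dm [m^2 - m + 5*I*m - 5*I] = 2*m - 1 + 5*I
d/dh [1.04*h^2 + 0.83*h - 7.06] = 2.08*h + 0.83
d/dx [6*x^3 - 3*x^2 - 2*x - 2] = 18*x^2 - 6*x - 2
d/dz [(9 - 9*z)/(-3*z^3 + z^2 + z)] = 9*(-6*z^3 + 10*z^2 - 2*z - 1)/(z^2*(9*z^4 - 6*z^3 - 5*z^2 + 2*z + 1))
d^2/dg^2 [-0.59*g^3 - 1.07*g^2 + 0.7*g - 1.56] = -3.54*g - 2.14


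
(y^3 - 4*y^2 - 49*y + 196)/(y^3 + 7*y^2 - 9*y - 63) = (y^2 - 11*y + 28)/(y^2 - 9)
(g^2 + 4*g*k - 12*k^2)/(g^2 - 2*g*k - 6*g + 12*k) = (g + 6*k)/(g - 6)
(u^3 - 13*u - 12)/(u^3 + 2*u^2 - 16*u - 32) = (u^2 + 4*u + 3)/(u^2 + 6*u + 8)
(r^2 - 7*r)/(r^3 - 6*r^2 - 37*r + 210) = r/(r^2 + r - 30)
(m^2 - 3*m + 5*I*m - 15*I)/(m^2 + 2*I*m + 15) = (m - 3)/(m - 3*I)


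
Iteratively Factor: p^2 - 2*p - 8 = (p - 4)*(p + 2)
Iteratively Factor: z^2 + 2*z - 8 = (z + 4)*(z - 2)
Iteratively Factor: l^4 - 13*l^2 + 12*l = (l - 1)*(l^3 + l^2 - 12*l) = (l - 3)*(l - 1)*(l^2 + 4*l) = (l - 3)*(l - 1)*(l + 4)*(l)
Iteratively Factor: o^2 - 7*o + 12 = (o - 4)*(o - 3)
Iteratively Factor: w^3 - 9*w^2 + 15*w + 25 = (w - 5)*(w^2 - 4*w - 5) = (w - 5)*(w + 1)*(w - 5)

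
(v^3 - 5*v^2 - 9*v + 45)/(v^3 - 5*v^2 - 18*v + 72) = (v^2 - 2*v - 15)/(v^2 - 2*v - 24)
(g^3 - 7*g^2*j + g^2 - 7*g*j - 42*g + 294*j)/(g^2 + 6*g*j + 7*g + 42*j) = (g^2 - 7*g*j - 6*g + 42*j)/(g + 6*j)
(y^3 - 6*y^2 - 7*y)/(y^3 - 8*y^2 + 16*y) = (y^2 - 6*y - 7)/(y^2 - 8*y + 16)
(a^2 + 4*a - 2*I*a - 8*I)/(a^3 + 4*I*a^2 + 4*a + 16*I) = (a + 4)/(a^2 + 6*I*a - 8)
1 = 1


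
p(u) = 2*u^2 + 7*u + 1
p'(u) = 4*u + 7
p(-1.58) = -5.07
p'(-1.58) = 0.68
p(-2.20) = -4.72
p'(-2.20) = -1.80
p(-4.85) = 14.10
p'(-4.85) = -12.40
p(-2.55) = -3.84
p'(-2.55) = -3.20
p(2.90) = 38.12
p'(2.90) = 18.60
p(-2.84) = -2.75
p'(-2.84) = -4.36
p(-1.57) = -5.06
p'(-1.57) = 0.72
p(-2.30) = -4.52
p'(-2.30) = -2.20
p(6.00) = 115.00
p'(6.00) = 31.00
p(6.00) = 115.00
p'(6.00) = 31.00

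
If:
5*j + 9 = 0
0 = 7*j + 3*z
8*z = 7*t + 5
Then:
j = -9/5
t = 143/35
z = 21/5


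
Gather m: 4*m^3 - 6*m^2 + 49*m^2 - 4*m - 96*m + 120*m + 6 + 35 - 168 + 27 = 4*m^3 + 43*m^2 + 20*m - 100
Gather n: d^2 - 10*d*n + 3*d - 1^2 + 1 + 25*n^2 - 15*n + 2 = d^2 + 3*d + 25*n^2 + n*(-10*d - 15) + 2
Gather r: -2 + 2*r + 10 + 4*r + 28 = 6*r + 36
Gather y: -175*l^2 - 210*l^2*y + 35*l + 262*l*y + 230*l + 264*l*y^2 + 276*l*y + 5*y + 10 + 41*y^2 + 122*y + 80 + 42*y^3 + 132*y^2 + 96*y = -175*l^2 + 265*l + 42*y^3 + y^2*(264*l + 173) + y*(-210*l^2 + 538*l + 223) + 90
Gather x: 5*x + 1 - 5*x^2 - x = -5*x^2 + 4*x + 1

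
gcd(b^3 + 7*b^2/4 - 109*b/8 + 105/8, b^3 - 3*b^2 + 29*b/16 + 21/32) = b^2 - 13*b/4 + 21/8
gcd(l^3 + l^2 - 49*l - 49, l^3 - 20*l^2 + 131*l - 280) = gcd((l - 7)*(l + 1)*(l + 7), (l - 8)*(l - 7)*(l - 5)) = l - 7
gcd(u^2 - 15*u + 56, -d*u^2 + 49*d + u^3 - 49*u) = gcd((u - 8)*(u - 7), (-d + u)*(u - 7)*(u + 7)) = u - 7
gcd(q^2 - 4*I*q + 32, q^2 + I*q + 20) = 1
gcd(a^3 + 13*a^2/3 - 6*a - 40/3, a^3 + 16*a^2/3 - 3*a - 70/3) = a^2 + 3*a - 10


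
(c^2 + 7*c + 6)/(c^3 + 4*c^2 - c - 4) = (c + 6)/(c^2 + 3*c - 4)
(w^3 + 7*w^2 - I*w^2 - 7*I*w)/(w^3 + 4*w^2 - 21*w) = (w - I)/(w - 3)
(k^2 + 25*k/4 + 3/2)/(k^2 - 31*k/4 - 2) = (k + 6)/(k - 8)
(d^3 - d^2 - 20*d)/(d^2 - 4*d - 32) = d*(d - 5)/(d - 8)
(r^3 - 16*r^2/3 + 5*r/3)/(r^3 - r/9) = 3*(r - 5)/(3*r + 1)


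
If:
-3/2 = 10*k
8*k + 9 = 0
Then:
No Solution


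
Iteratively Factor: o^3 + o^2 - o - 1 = (o + 1)*(o^2 - 1) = (o - 1)*(o + 1)*(o + 1)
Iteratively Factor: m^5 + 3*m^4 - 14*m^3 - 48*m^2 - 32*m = (m - 4)*(m^4 + 7*m^3 + 14*m^2 + 8*m) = m*(m - 4)*(m^3 + 7*m^2 + 14*m + 8) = m*(m - 4)*(m + 4)*(m^2 + 3*m + 2) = m*(m - 4)*(m + 1)*(m + 4)*(m + 2)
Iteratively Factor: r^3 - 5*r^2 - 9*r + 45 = (r + 3)*(r^2 - 8*r + 15) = (r - 3)*(r + 3)*(r - 5)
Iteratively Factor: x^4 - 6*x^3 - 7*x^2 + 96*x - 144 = (x + 4)*(x^3 - 10*x^2 + 33*x - 36) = (x - 4)*(x + 4)*(x^2 - 6*x + 9) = (x - 4)*(x - 3)*(x + 4)*(x - 3)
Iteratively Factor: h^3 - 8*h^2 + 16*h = (h)*(h^2 - 8*h + 16) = h*(h - 4)*(h - 4)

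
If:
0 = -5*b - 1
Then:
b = -1/5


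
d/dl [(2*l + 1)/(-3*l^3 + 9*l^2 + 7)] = (-6*l^3 + 18*l^2 + 9*l*(l - 2)*(2*l + 1) + 14)/(-3*l^3 + 9*l^2 + 7)^2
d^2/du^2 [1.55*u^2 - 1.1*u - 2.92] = 3.10000000000000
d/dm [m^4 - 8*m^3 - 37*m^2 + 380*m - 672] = 4*m^3 - 24*m^2 - 74*m + 380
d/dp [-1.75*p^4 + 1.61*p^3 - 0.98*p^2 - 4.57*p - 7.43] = -7.0*p^3 + 4.83*p^2 - 1.96*p - 4.57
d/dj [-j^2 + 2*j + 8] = 2 - 2*j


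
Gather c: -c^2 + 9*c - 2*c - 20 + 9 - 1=-c^2 + 7*c - 12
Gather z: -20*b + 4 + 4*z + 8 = -20*b + 4*z + 12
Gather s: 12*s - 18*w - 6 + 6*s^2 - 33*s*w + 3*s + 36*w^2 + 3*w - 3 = 6*s^2 + s*(15 - 33*w) + 36*w^2 - 15*w - 9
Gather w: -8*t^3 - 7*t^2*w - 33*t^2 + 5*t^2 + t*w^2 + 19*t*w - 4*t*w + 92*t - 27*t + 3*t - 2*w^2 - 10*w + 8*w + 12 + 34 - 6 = -8*t^3 - 28*t^2 + 68*t + w^2*(t - 2) + w*(-7*t^2 + 15*t - 2) + 40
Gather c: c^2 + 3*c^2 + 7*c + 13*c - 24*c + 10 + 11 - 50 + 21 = 4*c^2 - 4*c - 8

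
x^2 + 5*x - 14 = (x - 2)*(x + 7)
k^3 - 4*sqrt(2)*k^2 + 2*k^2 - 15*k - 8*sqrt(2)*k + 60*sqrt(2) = (k - 3)*(k + 5)*(k - 4*sqrt(2))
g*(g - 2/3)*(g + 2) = g^3 + 4*g^2/3 - 4*g/3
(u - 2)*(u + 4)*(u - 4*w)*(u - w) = u^4 - 5*u^3*w + 2*u^3 + 4*u^2*w^2 - 10*u^2*w - 8*u^2 + 8*u*w^2 + 40*u*w - 32*w^2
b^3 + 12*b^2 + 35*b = b*(b + 5)*(b + 7)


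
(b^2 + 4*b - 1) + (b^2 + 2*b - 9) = 2*b^2 + 6*b - 10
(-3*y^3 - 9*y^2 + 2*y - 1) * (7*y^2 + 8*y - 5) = -21*y^5 - 87*y^4 - 43*y^3 + 54*y^2 - 18*y + 5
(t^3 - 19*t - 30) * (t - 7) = t^4 - 7*t^3 - 19*t^2 + 103*t + 210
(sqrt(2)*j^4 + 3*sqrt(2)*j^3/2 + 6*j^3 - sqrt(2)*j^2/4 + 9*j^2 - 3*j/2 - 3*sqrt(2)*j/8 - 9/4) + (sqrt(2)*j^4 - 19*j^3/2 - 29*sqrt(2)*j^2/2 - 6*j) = 2*sqrt(2)*j^4 - 7*j^3/2 + 3*sqrt(2)*j^3/2 - 59*sqrt(2)*j^2/4 + 9*j^2 - 15*j/2 - 3*sqrt(2)*j/8 - 9/4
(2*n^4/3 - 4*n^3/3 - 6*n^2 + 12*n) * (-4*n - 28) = -8*n^5/3 - 40*n^4/3 + 184*n^3/3 + 120*n^2 - 336*n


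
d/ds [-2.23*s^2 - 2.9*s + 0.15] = -4.46*s - 2.9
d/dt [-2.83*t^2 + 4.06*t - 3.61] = 4.06 - 5.66*t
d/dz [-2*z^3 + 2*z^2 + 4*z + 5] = -6*z^2 + 4*z + 4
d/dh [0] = 0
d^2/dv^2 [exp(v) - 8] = exp(v)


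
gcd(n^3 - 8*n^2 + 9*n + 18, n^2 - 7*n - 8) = n + 1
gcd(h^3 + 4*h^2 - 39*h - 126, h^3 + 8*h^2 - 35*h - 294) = h^2 + h - 42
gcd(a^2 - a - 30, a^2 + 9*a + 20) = a + 5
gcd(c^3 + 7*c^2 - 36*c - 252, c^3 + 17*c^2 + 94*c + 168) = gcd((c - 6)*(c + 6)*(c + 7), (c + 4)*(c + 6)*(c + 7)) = c^2 + 13*c + 42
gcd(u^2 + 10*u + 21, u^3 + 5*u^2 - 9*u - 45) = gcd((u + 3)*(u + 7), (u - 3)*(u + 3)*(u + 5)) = u + 3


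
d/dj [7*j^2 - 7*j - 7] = 14*j - 7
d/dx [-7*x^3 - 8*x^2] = x*(-21*x - 16)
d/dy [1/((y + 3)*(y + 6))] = (-2*y - 9)/(y^4 + 18*y^3 + 117*y^2 + 324*y + 324)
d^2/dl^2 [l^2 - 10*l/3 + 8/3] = 2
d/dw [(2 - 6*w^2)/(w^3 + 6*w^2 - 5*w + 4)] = 2*(3*w^4 + 12*w^2 - 36*w + 5)/(w^6 + 12*w^5 + 26*w^4 - 52*w^3 + 73*w^2 - 40*w + 16)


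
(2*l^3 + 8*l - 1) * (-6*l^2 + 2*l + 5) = -12*l^5 + 4*l^4 - 38*l^3 + 22*l^2 + 38*l - 5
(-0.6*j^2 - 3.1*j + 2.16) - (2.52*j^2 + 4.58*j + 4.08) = -3.12*j^2 - 7.68*j - 1.92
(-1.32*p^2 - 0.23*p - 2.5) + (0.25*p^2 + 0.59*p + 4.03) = -1.07*p^2 + 0.36*p + 1.53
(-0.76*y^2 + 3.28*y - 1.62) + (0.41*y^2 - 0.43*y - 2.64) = -0.35*y^2 + 2.85*y - 4.26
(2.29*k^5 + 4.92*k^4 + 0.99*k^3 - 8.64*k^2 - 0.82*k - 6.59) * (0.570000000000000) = 1.3053*k^5 + 2.8044*k^4 + 0.5643*k^3 - 4.9248*k^2 - 0.4674*k - 3.7563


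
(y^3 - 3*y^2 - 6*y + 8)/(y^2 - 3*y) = (y^3 - 3*y^2 - 6*y + 8)/(y*(y - 3))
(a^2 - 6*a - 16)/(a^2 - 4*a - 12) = (a - 8)/(a - 6)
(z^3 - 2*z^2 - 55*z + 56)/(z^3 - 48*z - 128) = (z^2 + 6*z - 7)/(z^2 + 8*z + 16)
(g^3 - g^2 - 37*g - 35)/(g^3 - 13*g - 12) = (g^2 - 2*g - 35)/(g^2 - g - 12)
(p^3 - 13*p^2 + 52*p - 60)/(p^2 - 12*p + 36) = (p^2 - 7*p + 10)/(p - 6)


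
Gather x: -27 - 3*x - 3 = -3*x - 30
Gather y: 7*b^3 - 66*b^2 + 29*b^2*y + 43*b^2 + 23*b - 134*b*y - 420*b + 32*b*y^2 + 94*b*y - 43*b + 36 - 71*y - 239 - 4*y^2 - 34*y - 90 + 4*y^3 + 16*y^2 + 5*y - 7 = 7*b^3 - 23*b^2 - 440*b + 4*y^3 + y^2*(32*b + 12) + y*(29*b^2 - 40*b - 100) - 300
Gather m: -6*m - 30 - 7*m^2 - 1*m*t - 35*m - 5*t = -7*m^2 + m*(-t - 41) - 5*t - 30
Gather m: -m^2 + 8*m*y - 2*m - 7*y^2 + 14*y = -m^2 + m*(8*y - 2) - 7*y^2 + 14*y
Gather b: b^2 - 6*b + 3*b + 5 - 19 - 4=b^2 - 3*b - 18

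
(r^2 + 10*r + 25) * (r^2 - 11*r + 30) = r^4 - r^3 - 55*r^2 + 25*r + 750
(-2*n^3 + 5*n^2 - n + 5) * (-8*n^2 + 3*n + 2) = 16*n^5 - 46*n^4 + 19*n^3 - 33*n^2 + 13*n + 10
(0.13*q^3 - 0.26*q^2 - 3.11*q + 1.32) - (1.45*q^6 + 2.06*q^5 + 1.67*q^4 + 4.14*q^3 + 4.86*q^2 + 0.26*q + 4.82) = -1.45*q^6 - 2.06*q^5 - 1.67*q^4 - 4.01*q^3 - 5.12*q^2 - 3.37*q - 3.5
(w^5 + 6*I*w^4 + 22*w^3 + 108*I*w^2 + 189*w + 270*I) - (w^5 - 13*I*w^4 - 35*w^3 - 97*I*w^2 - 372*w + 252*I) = 19*I*w^4 + 57*w^3 + 205*I*w^2 + 561*w + 18*I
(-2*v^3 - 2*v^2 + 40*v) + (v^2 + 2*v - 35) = -2*v^3 - v^2 + 42*v - 35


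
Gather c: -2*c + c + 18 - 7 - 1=10 - c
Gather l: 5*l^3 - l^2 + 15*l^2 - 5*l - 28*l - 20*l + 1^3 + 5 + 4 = 5*l^3 + 14*l^2 - 53*l + 10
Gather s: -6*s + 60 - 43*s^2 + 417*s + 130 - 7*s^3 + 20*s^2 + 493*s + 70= -7*s^3 - 23*s^2 + 904*s + 260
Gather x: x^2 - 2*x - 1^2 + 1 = x^2 - 2*x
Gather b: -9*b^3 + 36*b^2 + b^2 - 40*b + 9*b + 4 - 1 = -9*b^3 + 37*b^2 - 31*b + 3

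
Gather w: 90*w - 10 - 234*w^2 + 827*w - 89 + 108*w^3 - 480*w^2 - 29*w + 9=108*w^3 - 714*w^2 + 888*w - 90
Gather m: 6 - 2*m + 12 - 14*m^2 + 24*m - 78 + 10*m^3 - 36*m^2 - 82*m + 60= 10*m^3 - 50*m^2 - 60*m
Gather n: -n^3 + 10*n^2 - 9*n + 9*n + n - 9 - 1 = -n^3 + 10*n^2 + n - 10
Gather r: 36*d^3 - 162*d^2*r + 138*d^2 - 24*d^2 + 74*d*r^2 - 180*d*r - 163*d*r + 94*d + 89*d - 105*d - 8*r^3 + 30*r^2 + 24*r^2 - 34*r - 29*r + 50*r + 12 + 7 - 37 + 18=36*d^3 + 114*d^2 + 78*d - 8*r^3 + r^2*(74*d + 54) + r*(-162*d^2 - 343*d - 13)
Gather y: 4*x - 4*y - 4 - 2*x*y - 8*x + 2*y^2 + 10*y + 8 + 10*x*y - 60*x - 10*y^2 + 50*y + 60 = -64*x - 8*y^2 + y*(8*x + 56) + 64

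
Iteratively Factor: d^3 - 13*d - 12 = (d + 1)*(d^2 - d - 12) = (d + 1)*(d + 3)*(d - 4)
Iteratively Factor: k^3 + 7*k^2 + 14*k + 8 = (k + 2)*(k^2 + 5*k + 4) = (k + 1)*(k + 2)*(k + 4)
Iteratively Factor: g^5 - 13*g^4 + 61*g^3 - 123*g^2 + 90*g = (g - 3)*(g^4 - 10*g^3 + 31*g^2 - 30*g) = g*(g - 3)*(g^3 - 10*g^2 + 31*g - 30) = g*(g - 3)^2*(g^2 - 7*g + 10) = g*(g - 3)^2*(g - 2)*(g - 5)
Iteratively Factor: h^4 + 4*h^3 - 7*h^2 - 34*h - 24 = (h - 3)*(h^3 + 7*h^2 + 14*h + 8) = (h - 3)*(h + 1)*(h^2 + 6*h + 8) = (h - 3)*(h + 1)*(h + 4)*(h + 2)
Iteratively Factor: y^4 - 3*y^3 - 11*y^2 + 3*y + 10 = (y + 2)*(y^3 - 5*y^2 - y + 5) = (y - 5)*(y + 2)*(y^2 - 1) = (y - 5)*(y - 1)*(y + 2)*(y + 1)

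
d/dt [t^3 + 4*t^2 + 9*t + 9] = 3*t^2 + 8*t + 9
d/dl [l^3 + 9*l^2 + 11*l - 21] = 3*l^2 + 18*l + 11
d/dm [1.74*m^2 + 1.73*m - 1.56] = 3.48*m + 1.73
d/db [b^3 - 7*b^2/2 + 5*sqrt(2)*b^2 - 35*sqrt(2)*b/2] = 3*b^2 - 7*b + 10*sqrt(2)*b - 35*sqrt(2)/2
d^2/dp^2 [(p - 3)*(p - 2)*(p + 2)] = 6*p - 6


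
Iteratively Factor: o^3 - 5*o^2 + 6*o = (o - 2)*(o^2 - 3*o) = o*(o - 2)*(o - 3)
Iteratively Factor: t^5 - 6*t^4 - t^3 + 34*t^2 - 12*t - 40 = (t + 2)*(t^4 - 8*t^3 + 15*t^2 + 4*t - 20) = (t + 1)*(t + 2)*(t^3 - 9*t^2 + 24*t - 20) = (t - 2)*(t + 1)*(t + 2)*(t^2 - 7*t + 10) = (t - 2)^2*(t + 1)*(t + 2)*(t - 5)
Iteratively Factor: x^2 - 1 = (x - 1)*(x + 1)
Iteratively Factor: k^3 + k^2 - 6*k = (k + 3)*(k^2 - 2*k) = k*(k + 3)*(k - 2)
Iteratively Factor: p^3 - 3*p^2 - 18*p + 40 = (p - 5)*(p^2 + 2*p - 8) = (p - 5)*(p - 2)*(p + 4)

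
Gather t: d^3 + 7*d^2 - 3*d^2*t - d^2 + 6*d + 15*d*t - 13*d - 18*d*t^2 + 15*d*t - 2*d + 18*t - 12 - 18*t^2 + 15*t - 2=d^3 + 6*d^2 - 9*d + t^2*(-18*d - 18) + t*(-3*d^2 + 30*d + 33) - 14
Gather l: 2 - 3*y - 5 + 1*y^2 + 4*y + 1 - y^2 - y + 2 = 0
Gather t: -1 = -1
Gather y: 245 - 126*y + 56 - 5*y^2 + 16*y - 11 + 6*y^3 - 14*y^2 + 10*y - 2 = 6*y^3 - 19*y^2 - 100*y + 288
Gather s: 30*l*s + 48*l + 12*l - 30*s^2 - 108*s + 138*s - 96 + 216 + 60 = 60*l - 30*s^2 + s*(30*l + 30) + 180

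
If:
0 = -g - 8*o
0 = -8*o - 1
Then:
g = 1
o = -1/8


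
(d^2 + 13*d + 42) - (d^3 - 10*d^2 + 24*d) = -d^3 + 11*d^2 - 11*d + 42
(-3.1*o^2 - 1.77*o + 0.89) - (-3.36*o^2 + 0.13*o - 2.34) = 0.26*o^2 - 1.9*o + 3.23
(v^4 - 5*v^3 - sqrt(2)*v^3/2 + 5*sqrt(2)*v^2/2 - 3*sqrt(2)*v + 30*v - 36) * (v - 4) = v^5 - 9*v^4 - sqrt(2)*v^4/2 + 9*sqrt(2)*v^3/2 + 20*v^3 - 13*sqrt(2)*v^2 + 30*v^2 - 156*v + 12*sqrt(2)*v + 144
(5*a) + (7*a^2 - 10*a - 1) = 7*a^2 - 5*a - 1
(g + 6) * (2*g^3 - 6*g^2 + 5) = 2*g^4 + 6*g^3 - 36*g^2 + 5*g + 30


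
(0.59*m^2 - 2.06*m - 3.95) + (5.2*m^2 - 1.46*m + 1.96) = 5.79*m^2 - 3.52*m - 1.99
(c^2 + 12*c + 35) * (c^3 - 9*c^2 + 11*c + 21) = c^5 + 3*c^4 - 62*c^3 - 162*c^2 + 637*c + 735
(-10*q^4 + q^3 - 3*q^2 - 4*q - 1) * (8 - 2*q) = 20*q^5 - 82*q^4 + 14*q^3 - 16*q^2 - 30*q - 8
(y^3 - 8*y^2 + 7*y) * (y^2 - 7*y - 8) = y^5 - 15*y^4 + 55*y^3 + 15*y^2 - 56*y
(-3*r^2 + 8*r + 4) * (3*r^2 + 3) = -9*r^4 + 24*r^3 + 3*r^2 + 24*r + 12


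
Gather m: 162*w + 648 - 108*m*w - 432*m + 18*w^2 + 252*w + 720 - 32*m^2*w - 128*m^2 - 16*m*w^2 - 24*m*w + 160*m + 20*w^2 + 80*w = m^2*(-32*w - 128) + m*(-16*w^2 - 132*w - 272) + 38*w^2 + 494*w + 1368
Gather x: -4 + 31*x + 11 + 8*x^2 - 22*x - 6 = 8*x^2 + 9*x + 1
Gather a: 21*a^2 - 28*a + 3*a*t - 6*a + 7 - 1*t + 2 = 21*a^2 + a*(3*t - 34) - t + 9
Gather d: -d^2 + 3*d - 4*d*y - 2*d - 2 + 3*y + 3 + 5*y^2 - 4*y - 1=-d^2 + d*(1 - 4*y) + 5*y^2 - y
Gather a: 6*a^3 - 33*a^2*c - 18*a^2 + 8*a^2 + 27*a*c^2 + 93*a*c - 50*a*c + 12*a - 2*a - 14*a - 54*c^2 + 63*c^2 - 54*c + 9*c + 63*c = 6*a^3 + a^2*(-33*c - 10) + a*(27*c^2 + 43*c - 4) + 9*c^2 + 18*c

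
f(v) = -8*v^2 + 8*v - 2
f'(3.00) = -40.00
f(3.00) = -50.00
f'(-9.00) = 152.00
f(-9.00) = -722.00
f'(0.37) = 2.08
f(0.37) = -0.14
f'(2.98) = -39.68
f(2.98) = -49.20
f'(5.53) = -80.48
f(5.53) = -202.41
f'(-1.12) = 25.92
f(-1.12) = -21.00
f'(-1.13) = 26.08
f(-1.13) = -21.26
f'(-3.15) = 58.40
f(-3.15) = -106.58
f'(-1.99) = 39.84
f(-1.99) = -49.60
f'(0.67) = -2.72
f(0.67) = -0.23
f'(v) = 8 - 16*v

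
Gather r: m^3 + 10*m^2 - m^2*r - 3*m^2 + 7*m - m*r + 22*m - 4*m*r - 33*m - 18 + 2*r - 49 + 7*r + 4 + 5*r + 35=m^3 + 7*m^2 - 4*m + r*(-m^2 - 5*m + 14) - 28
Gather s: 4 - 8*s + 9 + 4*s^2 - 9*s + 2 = 4*s^2 - 17*s + 15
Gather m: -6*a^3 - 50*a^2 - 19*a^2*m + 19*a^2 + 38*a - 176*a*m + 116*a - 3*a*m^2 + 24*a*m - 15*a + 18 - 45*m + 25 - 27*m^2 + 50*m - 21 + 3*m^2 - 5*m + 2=-6*a^3 - 31*a^2 + 139*a + m^2*(-3*a - 24) + m*(-19*a^2 - 152*a) + 24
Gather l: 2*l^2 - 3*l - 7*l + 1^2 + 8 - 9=2*l^2 - 10*l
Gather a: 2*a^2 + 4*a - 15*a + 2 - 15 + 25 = 2*a^2 - 11*a + 12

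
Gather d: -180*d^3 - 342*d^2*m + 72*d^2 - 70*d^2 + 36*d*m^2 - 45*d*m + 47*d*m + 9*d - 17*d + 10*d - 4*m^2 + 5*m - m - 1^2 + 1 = -180*d^3 + d^2*(2 - 342*m) + d*(36*m^2 + 2*m + 2) - 4*m^2 + 4*m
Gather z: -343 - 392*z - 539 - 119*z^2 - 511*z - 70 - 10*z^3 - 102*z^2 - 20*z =-10*z^3 - 221*z^2 - 923*z - 952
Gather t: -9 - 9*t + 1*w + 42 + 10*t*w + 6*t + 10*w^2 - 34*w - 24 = t*(10*w - 3) + 10*w^2 - 33*w + 9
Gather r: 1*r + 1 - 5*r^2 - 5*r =-5*r^2 - 4*r + 1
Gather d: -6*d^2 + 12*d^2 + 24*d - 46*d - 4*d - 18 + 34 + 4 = 6*d^2 - 26*d + 20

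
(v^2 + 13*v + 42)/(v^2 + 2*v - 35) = (v + 6)/(v - 5)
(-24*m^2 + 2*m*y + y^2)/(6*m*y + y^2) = (-4*m + y)/y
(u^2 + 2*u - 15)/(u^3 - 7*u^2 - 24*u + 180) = (u - 3)/(u^2 - 12*u + 36)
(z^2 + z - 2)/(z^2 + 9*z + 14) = (z - 1)/(z + 7)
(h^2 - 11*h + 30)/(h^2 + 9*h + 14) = (h^2 - 11*h + 30)/(h^2 + 9*h + 14)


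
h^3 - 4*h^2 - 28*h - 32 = (h - 8)*(h + 2)^2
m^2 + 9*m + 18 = (m + 3)*(m + 6)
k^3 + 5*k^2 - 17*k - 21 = (k - 3)*(k + 1)*(k + 7)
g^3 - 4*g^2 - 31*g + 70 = (g - 7)*(g - 2)*(g + 5)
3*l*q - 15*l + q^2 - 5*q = (3*l + q)*(q - 5)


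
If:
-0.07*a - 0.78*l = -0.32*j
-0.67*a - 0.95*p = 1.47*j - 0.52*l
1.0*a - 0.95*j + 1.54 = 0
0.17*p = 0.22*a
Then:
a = -0.62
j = 0.97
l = 0.45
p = -0.81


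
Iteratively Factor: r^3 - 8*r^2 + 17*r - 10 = (r - 5)*(r^2 - 3*r + 2) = (r - 5)*(r - 2)*(r - 1)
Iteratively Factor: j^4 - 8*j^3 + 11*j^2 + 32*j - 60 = (j - 5)*(j^3 - 3*j^2 - 4*j + 12) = (j - 5)*(j + 2)*(j^2 - 5*j + 6) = (j - 5)*(j - 2)*(j + 2)*(j - 3)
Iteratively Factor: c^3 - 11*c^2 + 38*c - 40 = (c - 5)*(c^2 - 6*c + 8) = (c - 5)*(c - 2)*(c - 4)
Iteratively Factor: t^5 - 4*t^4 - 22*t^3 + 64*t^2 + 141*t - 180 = (t + 3)*(t^4 - 7*t^3 - t^2 + 67*t - 60) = (t - 5)*(t + 3)*(t^3 - 2*t^2 - 11*t + 12) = (t - 5)*(t - 4)*(t + 3)*(t^2 + 2*t - 3) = (t - 5)*(t - 4)*(t + 3)^2*(t - 1)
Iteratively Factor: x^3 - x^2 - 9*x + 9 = (x - 3)*(x^2 + 2*x - 3) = (x - 3)*(x + 3)*(x - 1)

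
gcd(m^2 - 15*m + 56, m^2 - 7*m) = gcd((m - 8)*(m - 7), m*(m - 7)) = m - 7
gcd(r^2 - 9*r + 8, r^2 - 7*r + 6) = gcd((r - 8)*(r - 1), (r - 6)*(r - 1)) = r - 1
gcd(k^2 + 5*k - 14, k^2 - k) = 1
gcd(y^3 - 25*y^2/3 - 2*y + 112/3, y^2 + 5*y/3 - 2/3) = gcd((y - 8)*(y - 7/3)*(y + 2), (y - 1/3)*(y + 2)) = y + 2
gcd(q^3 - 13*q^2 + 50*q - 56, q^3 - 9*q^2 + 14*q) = q^2 - 9*q + 14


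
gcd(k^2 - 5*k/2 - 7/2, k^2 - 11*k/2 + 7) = k - 7/2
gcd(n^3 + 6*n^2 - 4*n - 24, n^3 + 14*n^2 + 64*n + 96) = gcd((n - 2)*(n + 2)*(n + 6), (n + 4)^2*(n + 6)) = n + 6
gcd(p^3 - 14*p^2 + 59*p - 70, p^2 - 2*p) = p - 2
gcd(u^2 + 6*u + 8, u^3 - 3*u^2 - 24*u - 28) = u + 2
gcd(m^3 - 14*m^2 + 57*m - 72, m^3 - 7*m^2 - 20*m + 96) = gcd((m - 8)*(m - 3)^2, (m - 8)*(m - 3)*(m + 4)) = m^2 - 11*m + 24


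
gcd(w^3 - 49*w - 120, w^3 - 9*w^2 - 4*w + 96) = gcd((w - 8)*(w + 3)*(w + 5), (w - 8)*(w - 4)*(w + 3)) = w^2 - 5*w - 24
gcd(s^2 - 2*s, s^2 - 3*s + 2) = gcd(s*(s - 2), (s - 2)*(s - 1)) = s - 2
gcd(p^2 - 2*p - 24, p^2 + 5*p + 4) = p + 4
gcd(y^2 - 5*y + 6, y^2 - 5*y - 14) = 1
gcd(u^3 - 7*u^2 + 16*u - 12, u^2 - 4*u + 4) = u^2 - 4*u + 4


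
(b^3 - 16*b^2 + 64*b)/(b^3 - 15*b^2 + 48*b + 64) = b/(b + 1)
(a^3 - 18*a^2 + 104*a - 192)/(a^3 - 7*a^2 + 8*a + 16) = (a^2 - 14*a + 48)/(a^2 - 3*a - 4)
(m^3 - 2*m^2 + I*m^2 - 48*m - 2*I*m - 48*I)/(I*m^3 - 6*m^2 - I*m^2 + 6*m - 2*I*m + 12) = (-I*m^3 + m^2*(1 + 2*I) + m*(-2 + 48*I) - 48)/(m^3 + m^2*(-1 + 6*I) + m*(-2 - 6*I) - 12*I)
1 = 1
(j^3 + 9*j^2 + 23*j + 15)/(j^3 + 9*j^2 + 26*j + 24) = (j^2 + 6*j + 5)/(j^2 + 6*j + 8)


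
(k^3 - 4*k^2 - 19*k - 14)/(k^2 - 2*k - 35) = (k^2 + 3*k + 2)/(k + 5)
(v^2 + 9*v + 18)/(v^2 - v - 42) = (v + 3)/(v - 7)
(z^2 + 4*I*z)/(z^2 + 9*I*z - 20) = z/(z + 5*I)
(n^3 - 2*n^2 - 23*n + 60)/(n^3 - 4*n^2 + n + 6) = (n^2 + n - 20)/(n^2 - n - 2)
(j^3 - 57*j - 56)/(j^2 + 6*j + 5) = (j^2 - j - 56)/(j + 5)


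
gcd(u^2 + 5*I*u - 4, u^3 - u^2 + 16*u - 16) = u + 4*I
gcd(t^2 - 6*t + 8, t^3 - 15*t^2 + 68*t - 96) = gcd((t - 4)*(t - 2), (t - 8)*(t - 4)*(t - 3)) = t - 4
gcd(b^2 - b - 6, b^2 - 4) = b + 2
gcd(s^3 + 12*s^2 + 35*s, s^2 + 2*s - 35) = s + 7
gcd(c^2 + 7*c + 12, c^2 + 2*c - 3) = c + 3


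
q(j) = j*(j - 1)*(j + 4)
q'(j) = j*(j - 1) + j*(j + 4) + (j - 1)*(j + 4) = 3*j^2 + 6*j - 4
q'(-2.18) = -2.82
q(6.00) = 300.00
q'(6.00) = 140.00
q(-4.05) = -1.02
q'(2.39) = 27.48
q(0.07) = -0.26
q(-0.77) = 4.40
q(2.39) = 21.23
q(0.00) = 0.00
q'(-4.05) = 20.91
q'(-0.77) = -6.84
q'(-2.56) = 0.30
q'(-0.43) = -6.03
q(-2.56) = 13.12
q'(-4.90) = 38.63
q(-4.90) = -26.02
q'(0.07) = -3.57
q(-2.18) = 12.62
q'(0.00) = -4.00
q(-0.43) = 2.20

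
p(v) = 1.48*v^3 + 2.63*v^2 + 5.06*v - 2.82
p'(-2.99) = 29.03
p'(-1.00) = 4.24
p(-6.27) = -295.96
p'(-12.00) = 581.30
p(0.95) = 5.63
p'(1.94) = 31.97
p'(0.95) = 14.06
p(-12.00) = -2242.26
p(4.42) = 198.73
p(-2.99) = -34.00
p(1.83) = 24.32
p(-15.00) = -4481.97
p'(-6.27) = 146.63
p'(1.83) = 29.55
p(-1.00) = -6.73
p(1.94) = 27.70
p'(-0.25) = 4.02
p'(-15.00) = 925.16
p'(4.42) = 115.05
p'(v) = 4.44*v^2 + 5.26*v + 5.06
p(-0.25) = -3.94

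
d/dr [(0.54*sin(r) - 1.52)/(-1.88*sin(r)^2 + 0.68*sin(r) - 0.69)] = (1.0152*sin(r)^2 - 5.7152*sin(r) + 0.661)*cos(r)/(3.5344*sin(r)^4 - 2.5568*sin(r)^3 + 3.0568*sin(r)^2 - 0.9384*sin(r) + 0.4761)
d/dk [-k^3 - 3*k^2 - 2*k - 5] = -3*k^2 - 6*k - 2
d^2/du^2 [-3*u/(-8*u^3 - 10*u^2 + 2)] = 3*u*(4*u^2*(6*u + 5)^2 - 3*(8*u + 5)*(4*u^3 + 5*u^2 - 1))/(4*u^3 + 5*u^2 - 1)^3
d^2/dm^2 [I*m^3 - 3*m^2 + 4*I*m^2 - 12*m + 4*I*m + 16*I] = 6*I*m - 6 + 8*I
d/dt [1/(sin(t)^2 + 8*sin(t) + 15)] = -2*(sin(t) + 4)*cos(t)/(sin(t)^2 + 8*sin(t) + 15)^2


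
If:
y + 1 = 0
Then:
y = -1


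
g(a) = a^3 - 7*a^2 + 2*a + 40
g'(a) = 3*a^2 - 14*a + 2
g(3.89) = 0.72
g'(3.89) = -7.06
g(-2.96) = -53.19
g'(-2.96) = 69.72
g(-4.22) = -168.25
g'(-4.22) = 114.51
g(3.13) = 8.35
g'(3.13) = -12.43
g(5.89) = 13.27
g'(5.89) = 23.62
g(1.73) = 27.69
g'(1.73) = -13.24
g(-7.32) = -741.94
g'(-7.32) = 265.23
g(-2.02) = -0.85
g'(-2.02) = 42.52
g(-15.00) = -4940.00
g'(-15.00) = 887.00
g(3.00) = 10.00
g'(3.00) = -13.00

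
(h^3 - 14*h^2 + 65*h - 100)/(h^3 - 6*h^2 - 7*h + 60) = (h - 5)/(h + 3)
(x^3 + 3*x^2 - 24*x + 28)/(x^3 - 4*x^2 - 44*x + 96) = (x^2 + 5*x - 14)/(x^2 - 2*x - 48)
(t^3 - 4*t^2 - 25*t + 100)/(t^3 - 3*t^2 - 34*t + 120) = (t + 5)/(t + 6)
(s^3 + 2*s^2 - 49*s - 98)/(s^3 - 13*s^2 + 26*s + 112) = (s + 7)/(s - 8)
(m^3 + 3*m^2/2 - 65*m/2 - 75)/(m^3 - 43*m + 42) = (2*m^2 + 15*m + 25)/(2*(m^2 + 6*m - 7))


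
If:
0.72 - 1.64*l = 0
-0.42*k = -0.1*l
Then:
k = 0.10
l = 0.44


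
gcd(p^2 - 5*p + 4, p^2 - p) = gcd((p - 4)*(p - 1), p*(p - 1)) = p - 1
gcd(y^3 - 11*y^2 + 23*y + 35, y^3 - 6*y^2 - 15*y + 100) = y - 5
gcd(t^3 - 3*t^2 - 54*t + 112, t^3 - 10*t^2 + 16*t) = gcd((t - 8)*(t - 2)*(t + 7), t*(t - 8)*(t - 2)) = t^2 - 10*t + 16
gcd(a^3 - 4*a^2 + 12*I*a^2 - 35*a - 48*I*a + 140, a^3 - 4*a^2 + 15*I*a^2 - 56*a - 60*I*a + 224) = a^2 + a*(-4 + 7*I) - 28*I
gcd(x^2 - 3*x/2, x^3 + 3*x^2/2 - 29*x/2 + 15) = x - 3/2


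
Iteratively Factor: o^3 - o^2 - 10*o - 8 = (o + 1)*(o^2 - 2*o - 8) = (o + 1)*(o + 2)*(o - 4)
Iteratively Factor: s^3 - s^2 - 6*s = (s)*(s^2 - s - 6) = s*(s - 3)*(s + 2)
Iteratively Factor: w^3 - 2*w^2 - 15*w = (w)*(w^2 - 2*w - 15) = w*(w - 5)*(w + 3)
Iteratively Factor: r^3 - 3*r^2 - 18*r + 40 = (r - 2)*(r^2 - r - 20) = (r - 2)*(r + 4)*(r - 5)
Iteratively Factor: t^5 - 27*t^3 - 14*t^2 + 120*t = (t - 2)*(t^4 + 2*t^3 - 23*t^2 - 60*t) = (t - 2)*(t + 4)*(t^3 - 2*t^2 - 15*t) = t*(t - 2)*(t + 4)*(t^2 - 2*t - 15) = t*(t - 5)*(t - 2)*(t + 4)*(t + 3)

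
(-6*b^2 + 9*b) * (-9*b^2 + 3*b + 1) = 54*b^4 - 99*b^3 + 21*b^2 + 9*b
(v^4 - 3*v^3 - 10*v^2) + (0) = v^4 - 3*v^3 - 10*v^2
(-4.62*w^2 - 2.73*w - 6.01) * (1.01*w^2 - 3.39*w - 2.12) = -4.6662*w^4 + 12.9045*w^3 + 12.979*w^2 + 26.1615*w + 12.7412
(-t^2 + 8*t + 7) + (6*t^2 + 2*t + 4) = 5*t^2 + 10*t + 11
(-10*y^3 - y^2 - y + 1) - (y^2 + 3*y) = -10*y^3 - 2*y^2 - 4*y + 1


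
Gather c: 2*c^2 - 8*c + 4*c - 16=2*c^2 - 4*c - 16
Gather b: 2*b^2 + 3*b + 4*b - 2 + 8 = 2*b^2 + 7*b + 6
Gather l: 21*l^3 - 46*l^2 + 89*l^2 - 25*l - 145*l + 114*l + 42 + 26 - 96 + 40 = 21*l^3 + 43*l^2 - 56*l + 12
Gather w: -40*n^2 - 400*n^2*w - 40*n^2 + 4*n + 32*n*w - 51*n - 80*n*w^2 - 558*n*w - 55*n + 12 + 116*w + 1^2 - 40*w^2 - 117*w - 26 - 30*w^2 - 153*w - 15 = -80*n^2 - 102*n + w^2*(-80*n - 70) + w*(-400*n^2 - 526*n - 154) - 28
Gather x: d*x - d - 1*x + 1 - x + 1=-d + x*(d - 2) + 2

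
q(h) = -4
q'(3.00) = 0.00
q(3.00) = -4.00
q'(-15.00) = 0.00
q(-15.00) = -4.00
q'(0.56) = 0.00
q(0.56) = -4.00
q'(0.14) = 0.00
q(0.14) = -4.00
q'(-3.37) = 0.00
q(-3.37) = -4.00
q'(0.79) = 0.00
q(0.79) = -4.00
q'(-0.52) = 0.00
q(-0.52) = -4.00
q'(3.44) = 0.00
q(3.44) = -4.00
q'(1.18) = 0.00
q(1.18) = -4.00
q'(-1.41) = 0.00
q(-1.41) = -4.00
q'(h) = 0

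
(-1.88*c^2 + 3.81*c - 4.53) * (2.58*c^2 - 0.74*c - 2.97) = -4.8504*c^4 + 11.221*c^3 - 8.9232*c^2 - 7.9635*c + 13.4541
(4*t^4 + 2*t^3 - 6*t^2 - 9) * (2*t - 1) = 8*t^5 - 14*t^3 + 6*t^2 - 18*t + 9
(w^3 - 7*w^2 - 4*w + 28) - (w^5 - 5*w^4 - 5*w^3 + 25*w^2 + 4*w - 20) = -w^5 + 5*w^4 + 6*w^3 - 32*w^2 - 8*w + 48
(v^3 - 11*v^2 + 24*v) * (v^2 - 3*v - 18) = v^5 - 14*v^4 + 39*v^3 + 126*v^2 - 432*v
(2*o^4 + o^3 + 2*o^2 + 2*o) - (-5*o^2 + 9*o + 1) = 2*o^4 + o^3 + 7*o^2 - 7*o - 1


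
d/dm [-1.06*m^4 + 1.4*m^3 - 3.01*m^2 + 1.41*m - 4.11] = -4.24*m^3 + 4.2*m^2 - 6.02*m + 1.41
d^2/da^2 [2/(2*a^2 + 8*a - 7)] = 8*(-2*a^2 - 8*a + 8*(a + 2)^2 + 7)/(2*a^2 + 8*a - 7)^3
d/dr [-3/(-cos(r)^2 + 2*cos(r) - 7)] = 6*(cos(r) - 1)*sin(r)/(cos(r)^2 - 2*cos(r) + 7)^2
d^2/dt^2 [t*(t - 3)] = 2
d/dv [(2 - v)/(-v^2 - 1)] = (v^2 - 2*v*(v - 2) + 1)/(v^2 + 1)^2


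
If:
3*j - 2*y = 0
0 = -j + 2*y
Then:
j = 0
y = 0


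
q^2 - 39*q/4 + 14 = (q - 8)*(q - 7/4)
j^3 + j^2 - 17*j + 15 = (j - 3)*(j - 1)*(j + 5)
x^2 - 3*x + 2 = (x - 2)*(x - 1)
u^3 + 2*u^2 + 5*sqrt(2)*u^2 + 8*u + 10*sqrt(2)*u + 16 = (u + 2)*(u + sqrt(2))*(u + 4*sqrt(2))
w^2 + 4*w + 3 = (w + 1)*(w + 3)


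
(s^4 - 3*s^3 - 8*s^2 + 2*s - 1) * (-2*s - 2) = -2*s^5 + 4*s^4 + 22*s^3 + 12*s^2 - 2*s + 2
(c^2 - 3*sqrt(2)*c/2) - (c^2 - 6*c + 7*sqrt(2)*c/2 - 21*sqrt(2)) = -5*sqrt(2)*c + 6*c + 21*sqrt(2)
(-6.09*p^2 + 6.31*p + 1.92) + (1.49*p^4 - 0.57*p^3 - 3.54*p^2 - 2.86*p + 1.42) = 1.49*p^4 - 0.57*p^3 - 9.63*p^2 + 3.45*p + 3.34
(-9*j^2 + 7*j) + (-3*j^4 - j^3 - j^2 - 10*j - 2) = -3*j^4 - j^3 - 10*j^2 - 3*j - 2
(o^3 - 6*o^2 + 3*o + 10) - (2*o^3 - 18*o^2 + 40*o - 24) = -o^3 + 12*o^2 - 37*o + 34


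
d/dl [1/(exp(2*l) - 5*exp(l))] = (5 - 2*exp(l))*exp(-l)/(exp(l) - 5)^2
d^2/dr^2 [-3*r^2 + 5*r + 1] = -6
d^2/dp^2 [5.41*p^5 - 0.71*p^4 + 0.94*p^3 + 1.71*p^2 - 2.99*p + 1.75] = 108.2*p^3 - 8.52*p^2 + 5.64*p + 3.42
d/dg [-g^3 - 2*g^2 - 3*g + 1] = -3*g^2 - 4*g - 3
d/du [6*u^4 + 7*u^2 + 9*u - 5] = 24*u^3 + 14*u + 9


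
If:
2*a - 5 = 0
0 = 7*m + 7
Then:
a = 5/2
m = -1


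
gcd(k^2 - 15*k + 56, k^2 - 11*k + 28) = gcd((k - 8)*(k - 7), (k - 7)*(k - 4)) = k - 7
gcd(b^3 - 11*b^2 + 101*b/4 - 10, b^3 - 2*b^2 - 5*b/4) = b - 5/2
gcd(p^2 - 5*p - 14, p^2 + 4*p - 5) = 1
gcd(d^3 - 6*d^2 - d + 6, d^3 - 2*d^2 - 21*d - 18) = d^2 - 5*d - 6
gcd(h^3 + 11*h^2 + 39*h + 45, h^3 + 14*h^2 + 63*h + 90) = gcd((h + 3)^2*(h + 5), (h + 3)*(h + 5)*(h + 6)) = h^2 + 8*h + 15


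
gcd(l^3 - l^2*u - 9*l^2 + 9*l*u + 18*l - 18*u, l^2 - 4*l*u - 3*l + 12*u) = l - 3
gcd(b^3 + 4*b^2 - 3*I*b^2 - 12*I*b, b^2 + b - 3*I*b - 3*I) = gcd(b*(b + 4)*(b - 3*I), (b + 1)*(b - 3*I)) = b - 3*I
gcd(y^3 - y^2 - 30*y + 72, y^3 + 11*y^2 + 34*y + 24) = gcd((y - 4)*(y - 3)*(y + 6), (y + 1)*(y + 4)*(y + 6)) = y + 6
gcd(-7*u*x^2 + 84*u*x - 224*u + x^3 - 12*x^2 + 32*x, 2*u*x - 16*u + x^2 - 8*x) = x - 8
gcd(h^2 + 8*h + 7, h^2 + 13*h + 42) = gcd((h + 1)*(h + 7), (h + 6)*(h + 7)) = h + 7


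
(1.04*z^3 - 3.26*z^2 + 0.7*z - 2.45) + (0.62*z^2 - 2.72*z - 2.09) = 1.04*z^3 - 2.64*z^2 - 2.02*z - 4.54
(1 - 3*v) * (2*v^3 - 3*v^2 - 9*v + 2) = -6*v^4 + 11*v^3 + 24*v^2 - 15*v + 2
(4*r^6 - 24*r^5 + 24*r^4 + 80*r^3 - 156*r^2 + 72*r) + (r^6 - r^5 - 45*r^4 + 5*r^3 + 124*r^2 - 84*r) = 5*r^6 - 25*r^5 - 21*r^4 + 85*r^3 - 32*r^2 - 12*r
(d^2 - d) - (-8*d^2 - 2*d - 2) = 9*d^2 + d + 2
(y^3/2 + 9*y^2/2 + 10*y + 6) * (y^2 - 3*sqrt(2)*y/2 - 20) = y^5/2 - 3*sqrt(2)*y^4/4 + 9*y^4/2 - 27*sqrt(2)*y^3/4 - 84*y^2 - 15*sqrt(2)*y^2 - 200*y - 9*sqrt(2)*y - 120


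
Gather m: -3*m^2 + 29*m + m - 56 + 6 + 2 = -3*m^2 + 30*m - 48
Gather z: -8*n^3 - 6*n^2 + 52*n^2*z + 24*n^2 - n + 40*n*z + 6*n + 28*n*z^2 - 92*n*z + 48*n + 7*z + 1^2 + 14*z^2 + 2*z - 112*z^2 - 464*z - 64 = -8*n^3 + 18*n^2 + 53*n + z^2*(28*n - 98) + z*(52*n^2 - 52*n - 455) - 63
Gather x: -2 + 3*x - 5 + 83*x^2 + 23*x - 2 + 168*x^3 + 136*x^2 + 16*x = 168*x^3 + 219*x^2 + 42*x - 9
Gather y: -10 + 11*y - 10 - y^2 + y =-y^2 + 12*y - 20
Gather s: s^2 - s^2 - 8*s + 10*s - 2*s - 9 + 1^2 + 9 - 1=0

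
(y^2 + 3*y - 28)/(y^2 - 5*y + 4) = (y + 7)/(y - 1)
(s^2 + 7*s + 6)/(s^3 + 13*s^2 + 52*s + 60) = (s + 1)/(s^2 + 7*s + 10)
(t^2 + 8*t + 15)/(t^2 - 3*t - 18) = (t + 5)/(t - 6)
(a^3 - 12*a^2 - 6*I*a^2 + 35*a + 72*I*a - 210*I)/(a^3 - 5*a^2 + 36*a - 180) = (a - 7)/(a + 6*I)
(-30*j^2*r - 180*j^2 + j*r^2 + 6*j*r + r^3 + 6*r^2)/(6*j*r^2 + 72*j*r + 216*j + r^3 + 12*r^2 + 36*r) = (-5*j + r)/(r + 6)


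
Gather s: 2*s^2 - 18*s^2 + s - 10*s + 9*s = -16*s^2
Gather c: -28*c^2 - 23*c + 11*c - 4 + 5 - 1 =-28*c^2 - 12*c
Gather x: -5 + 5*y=5*y - 5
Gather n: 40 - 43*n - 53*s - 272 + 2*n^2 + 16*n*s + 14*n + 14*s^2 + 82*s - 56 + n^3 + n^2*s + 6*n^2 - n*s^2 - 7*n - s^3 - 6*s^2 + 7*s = n^3 + n^2*(s + 8) + n*(-s^2 + 16*s - 36) - s^3 + 8*s^2 + 36*s - 288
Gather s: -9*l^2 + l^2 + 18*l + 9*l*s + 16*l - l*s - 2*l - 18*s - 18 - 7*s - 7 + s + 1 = -8*l^2 + 32*l + s*(8*l - 24) - 24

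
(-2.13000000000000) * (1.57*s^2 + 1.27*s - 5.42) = -3.3441*s^2 - 2.7051*s + 11.5446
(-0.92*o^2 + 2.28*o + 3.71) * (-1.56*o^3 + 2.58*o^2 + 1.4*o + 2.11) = 1.4352*o^5 - 5.9304*o^4 - 1.1932*o^3 + 10.8226*o^2 + 10.0048*o + 7.8281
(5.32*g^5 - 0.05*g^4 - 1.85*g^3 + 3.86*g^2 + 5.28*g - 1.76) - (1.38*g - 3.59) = 5.32*g^5 - 0.05*g^4 - 1.85*g^3 + 3.86*g^2 + 3.9*g + 1.83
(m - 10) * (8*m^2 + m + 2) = 8*m^3 - 79*m^2 - 8*m - 20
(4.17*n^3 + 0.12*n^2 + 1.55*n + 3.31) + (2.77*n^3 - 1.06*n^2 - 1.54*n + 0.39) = 6.94*n^3 - 0.94*n^2 + 0.01*n + 3.7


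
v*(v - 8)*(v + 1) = v^3 - 7*v^2 - 8*v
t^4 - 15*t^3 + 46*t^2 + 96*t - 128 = (t - 8)^2*(t - 1)*(t + 2)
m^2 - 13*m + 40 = (m - 8)*(m - 5)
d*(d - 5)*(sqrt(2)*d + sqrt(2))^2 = 2*d^4 - 6*d^3 - 18*d^2 - 10*d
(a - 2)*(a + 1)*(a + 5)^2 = a^4 + 9*a^3 + 13*a^2 - 45*a - 50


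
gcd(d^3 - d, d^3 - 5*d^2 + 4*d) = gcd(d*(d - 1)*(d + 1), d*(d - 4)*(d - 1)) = d^2 - d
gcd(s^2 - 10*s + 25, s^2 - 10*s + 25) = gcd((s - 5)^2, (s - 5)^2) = s^2 - 10*s + 25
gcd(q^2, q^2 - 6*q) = q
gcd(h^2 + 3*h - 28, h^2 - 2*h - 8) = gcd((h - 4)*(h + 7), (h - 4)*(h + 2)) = h - 4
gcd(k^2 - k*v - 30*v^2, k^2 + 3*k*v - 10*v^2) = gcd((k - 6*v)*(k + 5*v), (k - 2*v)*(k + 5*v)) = k + 5*v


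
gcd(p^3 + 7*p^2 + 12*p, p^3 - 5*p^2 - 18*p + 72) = p + 4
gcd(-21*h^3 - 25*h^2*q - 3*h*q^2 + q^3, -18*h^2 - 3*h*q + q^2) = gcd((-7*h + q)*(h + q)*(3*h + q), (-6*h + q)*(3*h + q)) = 3*h + q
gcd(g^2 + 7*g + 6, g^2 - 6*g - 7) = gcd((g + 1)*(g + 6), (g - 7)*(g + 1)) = g + 1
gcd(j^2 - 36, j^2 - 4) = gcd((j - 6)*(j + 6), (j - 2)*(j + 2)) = 1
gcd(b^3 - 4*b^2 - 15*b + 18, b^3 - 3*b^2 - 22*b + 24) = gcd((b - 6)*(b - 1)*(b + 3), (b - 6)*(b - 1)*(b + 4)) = b^2 - 7*b + 6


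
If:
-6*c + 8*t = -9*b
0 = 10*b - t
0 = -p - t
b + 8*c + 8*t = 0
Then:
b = 0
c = 0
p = 0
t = 0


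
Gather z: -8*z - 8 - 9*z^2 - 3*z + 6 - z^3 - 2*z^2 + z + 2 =-z^3 - 11*z^2 - 10*z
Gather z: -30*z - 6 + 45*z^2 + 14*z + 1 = 45*z^2 - 16*z - 5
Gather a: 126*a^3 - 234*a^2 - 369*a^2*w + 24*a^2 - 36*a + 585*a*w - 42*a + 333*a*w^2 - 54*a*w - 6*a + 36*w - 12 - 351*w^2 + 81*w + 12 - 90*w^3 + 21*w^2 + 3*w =126*a^3 + a^2*(-369*w - 210) + a*(333*w^2 + 531*w - 84) - 90*w^3 - 330*w^2 + 120*w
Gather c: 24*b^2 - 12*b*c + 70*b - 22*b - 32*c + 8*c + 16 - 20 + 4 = 24*b^2 + 48*b + c*(-12*b - 24)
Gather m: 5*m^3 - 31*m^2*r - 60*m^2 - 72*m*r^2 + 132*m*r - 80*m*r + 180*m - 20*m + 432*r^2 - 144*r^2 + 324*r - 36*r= 5*m^3 + m^2*(-31*r - 60) + m*(-72*r^2 + 52*r + 160) + 288*r^2 + 288*r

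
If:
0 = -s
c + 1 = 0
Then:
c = -1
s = 0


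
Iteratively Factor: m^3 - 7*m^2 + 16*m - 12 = (m - 2)*(m^2 - 5*m + 6) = (m - 3)*(m - 2)*(m - 2)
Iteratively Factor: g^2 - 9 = (g - 3)*(g + 3)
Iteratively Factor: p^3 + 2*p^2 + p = (p + 1)*(p^2 + p) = (p + 1)^2*(p)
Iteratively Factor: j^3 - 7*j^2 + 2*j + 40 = (j + 2)*(j^2 - 9*j + 20) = (j - 4)*(j + 2)*(j - 5)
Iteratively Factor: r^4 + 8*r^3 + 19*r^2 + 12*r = (r)*(r^3 + 8*r^2 + 19*r + 12) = r*(r + 1)*(r^2 + 7*r + 12) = r*(r + 1)*(r + 3)*(r + 4)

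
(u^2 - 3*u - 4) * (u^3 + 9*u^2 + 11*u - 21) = u^5 + 6*u^4 - 20*u^3 - 90*u^2 + 19*u + 84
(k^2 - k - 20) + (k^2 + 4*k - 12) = 2*k^2 + 3*k - 32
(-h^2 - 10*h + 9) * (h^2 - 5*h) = -h^4 - 5*h^3 + 59*h^2 - 45*h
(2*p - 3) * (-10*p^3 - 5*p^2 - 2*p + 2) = -20*p^4 + 20*p^3 + 11*p^2 + 10*p - 6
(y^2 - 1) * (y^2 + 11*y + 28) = y^4 + 11*y^3 + 27*y^2 - 11*y - 28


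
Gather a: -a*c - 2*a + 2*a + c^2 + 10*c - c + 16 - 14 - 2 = -a*c + c^2 + 9*c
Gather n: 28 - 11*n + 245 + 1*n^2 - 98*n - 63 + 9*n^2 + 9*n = 10*n^2 - 100*n + 210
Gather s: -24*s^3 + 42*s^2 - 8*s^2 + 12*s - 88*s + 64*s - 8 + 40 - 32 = -24*s^3 + 34*s^2 - 12*s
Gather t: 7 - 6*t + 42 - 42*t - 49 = -48*t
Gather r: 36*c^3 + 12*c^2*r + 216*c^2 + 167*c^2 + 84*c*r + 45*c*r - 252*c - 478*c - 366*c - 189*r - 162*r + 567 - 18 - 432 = 36*c^3 + 383*c^2 - 1096*c + r*(12*c^2 + 129*c - 351) + 117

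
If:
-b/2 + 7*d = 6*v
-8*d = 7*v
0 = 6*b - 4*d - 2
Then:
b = 97/284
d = 7/568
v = -1/71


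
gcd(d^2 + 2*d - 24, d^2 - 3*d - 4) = d - 4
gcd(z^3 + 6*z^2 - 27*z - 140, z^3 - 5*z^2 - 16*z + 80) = z^2 - z - 20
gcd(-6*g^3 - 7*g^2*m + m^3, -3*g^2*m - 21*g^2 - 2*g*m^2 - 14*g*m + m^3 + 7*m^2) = 3*g^2 + 2*g*m - m^2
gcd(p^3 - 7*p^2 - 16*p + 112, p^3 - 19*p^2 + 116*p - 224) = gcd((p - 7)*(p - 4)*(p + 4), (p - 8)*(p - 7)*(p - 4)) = p^2 - 11*p + 28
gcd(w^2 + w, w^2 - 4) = 1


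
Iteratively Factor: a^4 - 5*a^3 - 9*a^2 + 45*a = (a)*(a^3 - 5*a^2 - 9*a + 45) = a*(a - 3)*(a^2 - 2*a - 15) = a*(a - 5)*(a - 3)*(a + 3)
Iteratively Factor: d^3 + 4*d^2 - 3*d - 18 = (d + 3)*(d^2 + d - 6) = (d + 3)^2*(d - 2)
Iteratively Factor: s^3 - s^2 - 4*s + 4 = (s + 2)*(s^2 - 3*s + 2) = (s - 2)*(s + 2)*(s - 1)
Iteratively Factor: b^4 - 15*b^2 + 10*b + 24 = (b - 3)*(b^3 + 3*b^2 - 6*b - 8) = (b - 3)*(b + 4)*(b^2 - b - 2) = (b - 3)*(b + 1)*(b + 4)*(b - 2)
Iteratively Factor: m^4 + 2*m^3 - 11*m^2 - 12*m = (m + 1)*(m^3 + m^2 - 12*m) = (m + 1)*(m + 4)*(m^2 - 3*m) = (m - 3)*(m + 1)*(m + 4)*(m)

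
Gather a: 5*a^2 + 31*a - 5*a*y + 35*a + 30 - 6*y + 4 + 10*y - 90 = 5*a^2 + a*(66 - 5*y) + 4*y - 56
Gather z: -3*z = -3*z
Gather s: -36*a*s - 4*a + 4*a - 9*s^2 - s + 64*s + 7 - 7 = -9*s^2 + s*(63 - 36*a)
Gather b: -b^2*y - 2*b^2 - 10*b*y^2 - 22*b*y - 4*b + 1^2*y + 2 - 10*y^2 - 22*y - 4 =b^2*(-y - 2) + b*(-10*y^2 - 22*y - 4) - 10*y^2 - 21*y - 2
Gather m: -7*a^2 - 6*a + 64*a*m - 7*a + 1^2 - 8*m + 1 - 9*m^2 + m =-7*a^2 - 13*a - 9*m^2 + m*(64*a - 7) + 2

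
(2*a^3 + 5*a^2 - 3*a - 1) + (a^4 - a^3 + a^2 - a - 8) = a^4 + a^3 + 6*a^2 - 4*a - 9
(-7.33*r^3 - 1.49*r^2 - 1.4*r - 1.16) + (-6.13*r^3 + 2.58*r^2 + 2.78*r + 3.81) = -13.46*r^3 + 1.09*r^2 + 1.38*r + 2.65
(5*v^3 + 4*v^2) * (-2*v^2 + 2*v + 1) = -10*v^5 + 2*v^4 + 13*v^3 + 4*v^2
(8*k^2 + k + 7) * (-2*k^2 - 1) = -16*k^4 - 2*k^3 - 22*k^2 - k - 7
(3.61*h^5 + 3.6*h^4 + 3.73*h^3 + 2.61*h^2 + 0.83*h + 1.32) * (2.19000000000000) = 7.9059*h^5 + 7.884*h^4 + 8.1687*h^3 + 5.7159*h^2 + 1.8177*h + 2.8908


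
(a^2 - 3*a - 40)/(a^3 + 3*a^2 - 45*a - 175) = (a - 8)/(a^2 - 2*a - 35)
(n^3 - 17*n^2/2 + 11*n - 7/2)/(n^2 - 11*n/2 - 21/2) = (2*n^2 - 3*n + 1)/(2*n + 3)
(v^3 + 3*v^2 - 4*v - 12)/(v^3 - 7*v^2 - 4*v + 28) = (v + 3)/(v - 7)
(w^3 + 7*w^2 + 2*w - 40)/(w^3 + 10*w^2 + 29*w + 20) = (w - 2)/(w + 1)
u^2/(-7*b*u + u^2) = u/(-7*b + u)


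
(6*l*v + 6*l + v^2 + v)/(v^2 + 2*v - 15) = (6*l*v + 6*l + v^2 + v)/(v^2 + 2*v - 15)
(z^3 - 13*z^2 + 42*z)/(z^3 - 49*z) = (z - 6)/(z + 7)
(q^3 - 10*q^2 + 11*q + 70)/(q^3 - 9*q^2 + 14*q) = (q^2 - 3*q - 10)/(q*(q - 2))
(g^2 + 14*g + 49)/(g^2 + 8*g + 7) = (g + 7)/(g + 1)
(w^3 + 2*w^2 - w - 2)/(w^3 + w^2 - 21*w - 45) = (w^3 + 2*w^2 - w - 2)/(w^3 + w^2 - 21*w - 45)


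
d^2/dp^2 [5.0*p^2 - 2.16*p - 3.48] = 10.0000000000000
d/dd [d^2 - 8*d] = 2*d - 8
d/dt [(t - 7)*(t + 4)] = 2*t - 3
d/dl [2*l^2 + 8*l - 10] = 4*l + 8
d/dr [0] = 0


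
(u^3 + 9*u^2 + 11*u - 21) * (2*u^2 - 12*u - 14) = 2*u^5 + 6*u^4 - 100*u^3 - 300*u^2 + 98*u + 294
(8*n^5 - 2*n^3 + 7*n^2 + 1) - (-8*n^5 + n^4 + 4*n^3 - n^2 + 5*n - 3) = 16*n^5 - n^4 - 6*n^3 + 8*n^2 - 5*n + 4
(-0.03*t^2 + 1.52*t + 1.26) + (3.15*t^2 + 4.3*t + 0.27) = 3.12*t^2 + 5.82*t + 1.53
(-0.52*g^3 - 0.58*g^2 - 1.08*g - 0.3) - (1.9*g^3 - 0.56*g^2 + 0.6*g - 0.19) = -2.42*g^3 - 0.0199999999999999*g^2 - 1.68*g - 0.11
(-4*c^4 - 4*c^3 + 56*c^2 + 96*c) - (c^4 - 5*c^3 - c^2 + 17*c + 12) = -5*c^4 + c^3 + 57*c^2 + 79*c - 12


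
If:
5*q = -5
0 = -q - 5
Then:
No Solution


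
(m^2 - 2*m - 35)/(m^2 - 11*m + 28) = (m + 5)/(m - 4)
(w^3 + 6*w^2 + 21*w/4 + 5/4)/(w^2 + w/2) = w + 11/2 + 5/(2*w)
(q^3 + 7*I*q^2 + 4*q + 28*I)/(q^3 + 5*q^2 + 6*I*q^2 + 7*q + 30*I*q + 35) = (q^2 + 4)/(q^2 + q*(5 - I) - 5*I)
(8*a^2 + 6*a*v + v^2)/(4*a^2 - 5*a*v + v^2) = (8*a^2 + 6*a*v + v^2)/(4*a^2 - 5*a*v + v^2)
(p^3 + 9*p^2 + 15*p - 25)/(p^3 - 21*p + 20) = (p + 5)/(p - 4)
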